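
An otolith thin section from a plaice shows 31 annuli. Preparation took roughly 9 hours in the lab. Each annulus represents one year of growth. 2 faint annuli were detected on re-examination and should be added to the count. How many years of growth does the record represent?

True annulus count = 31 + 2 = 33.
With a one-to-one annulus periodicity this is 33 years.

33 yr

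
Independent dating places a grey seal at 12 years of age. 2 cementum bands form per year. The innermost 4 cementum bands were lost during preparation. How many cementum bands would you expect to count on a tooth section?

20 cementum bands

With 2 cementum bands per year, 12 years would produce 12 × 2 = 24 cementum bands.
Less the 4 uncaptured cementum bands: 24 − 4 = 20.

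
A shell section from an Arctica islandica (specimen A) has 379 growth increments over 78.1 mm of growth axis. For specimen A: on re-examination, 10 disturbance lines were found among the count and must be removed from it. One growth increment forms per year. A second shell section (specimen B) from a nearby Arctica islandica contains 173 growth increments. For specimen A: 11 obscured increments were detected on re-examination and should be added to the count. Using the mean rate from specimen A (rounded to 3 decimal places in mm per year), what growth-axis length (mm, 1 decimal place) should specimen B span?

35.6 mm

Specimen A: correcting the raw count gives 379 − 10 + 11 = 380 true growth increments.
A: 78.1 mm over 380 years gives 78.1 / 380 ≈ 0.206 mm/yr.
B's length ≈ 0.206 × 173 = 35.6 mm.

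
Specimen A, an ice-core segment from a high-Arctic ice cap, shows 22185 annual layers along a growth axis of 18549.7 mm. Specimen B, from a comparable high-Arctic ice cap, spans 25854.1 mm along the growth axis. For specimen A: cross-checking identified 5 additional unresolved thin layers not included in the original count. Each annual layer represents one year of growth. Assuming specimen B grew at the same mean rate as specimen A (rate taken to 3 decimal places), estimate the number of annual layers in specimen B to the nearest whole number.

30926 annual layers

Specimen A: correcting the raw count gives 22185 + 5 = 22190 true annual layers.
A: 18549.7 mm over 22190 years gives 18549.7 / 22190 ≈ 0.836 mm/year.
For B, 25854.1 / 0.836 = 30925.96 years ≈ 30926 annual layers.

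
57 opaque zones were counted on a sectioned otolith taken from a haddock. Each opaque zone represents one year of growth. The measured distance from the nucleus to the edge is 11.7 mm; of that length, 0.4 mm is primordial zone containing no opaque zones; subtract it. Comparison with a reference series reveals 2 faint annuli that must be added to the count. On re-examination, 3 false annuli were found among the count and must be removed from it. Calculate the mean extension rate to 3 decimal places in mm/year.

0.202 mm/year

Correcting the raw count gives 57 − 3 + 2 = 56 true opaque zones.
The growth record spans 11.7 − 0.4 = 11.3 mm.
11.3 mm over 56 years gives 11.3 / 56 ≈ 0.202 mm/year.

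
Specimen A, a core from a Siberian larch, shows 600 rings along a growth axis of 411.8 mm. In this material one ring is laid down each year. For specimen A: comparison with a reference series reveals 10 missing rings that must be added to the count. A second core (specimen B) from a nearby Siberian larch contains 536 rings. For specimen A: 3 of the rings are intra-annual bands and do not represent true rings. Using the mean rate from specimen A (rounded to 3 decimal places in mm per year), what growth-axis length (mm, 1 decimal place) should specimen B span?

Specimen A: correcting the raw count gives 600 − 3 + 10 = 607 true rings.
A: Mean rate = 411.8 mm / 607 years ≈ 0.678 mm/yr.
For B, 0.678 mm/year × 536 years = 363.4 mm.

363.4 mm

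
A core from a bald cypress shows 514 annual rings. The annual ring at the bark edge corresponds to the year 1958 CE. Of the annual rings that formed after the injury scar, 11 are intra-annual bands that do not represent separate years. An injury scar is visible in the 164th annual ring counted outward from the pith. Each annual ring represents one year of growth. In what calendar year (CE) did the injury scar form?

514 − 164 = 350 annual rings lie beyond the injury scar toward the bark edge.
Excluding 11 false annual rings: 350 − 11 = 339.
The annual ring at the bark edge is 1958 CE, so the injury scar dates to 1958 − 339 = 1619 CE.

1619 CE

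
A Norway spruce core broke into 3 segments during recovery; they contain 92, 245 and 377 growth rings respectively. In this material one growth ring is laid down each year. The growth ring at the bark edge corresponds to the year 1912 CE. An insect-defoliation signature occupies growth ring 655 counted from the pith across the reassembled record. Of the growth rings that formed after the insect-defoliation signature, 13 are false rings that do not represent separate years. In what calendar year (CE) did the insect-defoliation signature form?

Total growth rings = 92 + 245 + 377 = 714.
Between growth ring 655 and the bark edge there are 714 − 655 = 59 growth rings.
Excluding 13 false growth rings: 59 − 13 = 46.
The growth ring at the bark edge is 1912 CE, so the insect-defoliation signature dates to 1912 − 46 = 1866 CE.

1866 CE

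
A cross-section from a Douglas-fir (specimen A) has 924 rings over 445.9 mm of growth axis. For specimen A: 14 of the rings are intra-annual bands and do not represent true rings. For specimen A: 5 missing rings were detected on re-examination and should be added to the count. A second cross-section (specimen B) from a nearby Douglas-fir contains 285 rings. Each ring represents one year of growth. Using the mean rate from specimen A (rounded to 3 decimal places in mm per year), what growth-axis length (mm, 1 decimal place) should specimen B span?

Specimen A: correcting the raw count gives 924 − 14 + 5 = 915 true rings.
A: Extension rate ≈ 445.9 / 915 = 0.487 mm/year.
B's length ≈ 0.487 × 285 = 138.8 mm.

138.8 mm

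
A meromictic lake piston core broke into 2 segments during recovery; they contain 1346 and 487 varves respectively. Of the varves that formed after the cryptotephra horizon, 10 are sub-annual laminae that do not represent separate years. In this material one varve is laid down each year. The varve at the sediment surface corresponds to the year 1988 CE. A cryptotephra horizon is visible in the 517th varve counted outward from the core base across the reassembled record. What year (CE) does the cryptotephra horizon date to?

682 CE

Total varves = 1346 + 487 = 1833.
1833 − 517 = 1316 varves lie beyond the cryptotephra horizon toward the sediment surface.
Removing the 10 false varves leaves 1316 − 10 = 1306 true varves beyond the cryptotephra horizon.
Counting back 1306 years from 1988 CE places the cryptotephra horizon in 1988 − 1306 = 682 CE.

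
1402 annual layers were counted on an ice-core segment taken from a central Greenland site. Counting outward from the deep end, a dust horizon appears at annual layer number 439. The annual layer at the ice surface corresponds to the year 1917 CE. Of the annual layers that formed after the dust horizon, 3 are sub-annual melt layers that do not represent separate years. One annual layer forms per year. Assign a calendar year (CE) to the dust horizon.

957 CE

Between annual layer 439 and the ice surface there are 1402 − 439 = 963 annual layers.
963 − 3 false = 960 true annual layers after the dust horizon.
Counting back 960 years from 1917 CE places the dust horizon in 1917 − 960 = 957 CE.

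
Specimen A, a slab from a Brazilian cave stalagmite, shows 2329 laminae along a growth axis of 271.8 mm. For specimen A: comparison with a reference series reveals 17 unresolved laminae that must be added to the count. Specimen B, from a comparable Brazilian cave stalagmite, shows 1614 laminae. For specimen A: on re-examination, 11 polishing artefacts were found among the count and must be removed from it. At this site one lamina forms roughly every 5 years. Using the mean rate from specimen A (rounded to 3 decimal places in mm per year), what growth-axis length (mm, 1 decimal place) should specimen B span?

185.6 mm

Specimen A: after corrections the count is 2329 − 11 + 17 = 2335 laminae.
Specimen A: multiplying by 5 years per lamina: 2335 × 5 = 11675 years.
A: 271.8 mm over 11675 years gives 271.8 / 11675 ≈ 0.023 mm/yr.
Specimen B: multiplying by 5 years per lamina: 1614 × 5 = 8070 years. B's length ≈ 0.023 × 8070 = 185.6 mm.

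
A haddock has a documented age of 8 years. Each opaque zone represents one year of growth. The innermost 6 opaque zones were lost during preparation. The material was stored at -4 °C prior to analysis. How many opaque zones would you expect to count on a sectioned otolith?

2 opaque zones

One opaque zone per year gives 8 opaque zones over 8 years.
Less the 6 uncaptured opaque zones: 8 − 6 = 2.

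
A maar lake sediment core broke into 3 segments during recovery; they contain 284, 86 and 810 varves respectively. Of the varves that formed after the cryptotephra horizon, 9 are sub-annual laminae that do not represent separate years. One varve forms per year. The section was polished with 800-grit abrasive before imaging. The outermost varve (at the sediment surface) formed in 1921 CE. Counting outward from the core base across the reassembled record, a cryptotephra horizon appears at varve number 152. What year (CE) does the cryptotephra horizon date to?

902 CE

Total varves = 284 + 86 + 810 = 1180.
Between varve 152 and the sediment surface there are 1180 − 152 = 1028 varves.
Excluding 9 false varves: 1028 − 9 = 1019.
Counting back 1019 years from 1921 CE places the cryptotephra horizon in 1921 − 1019 = 902 CE.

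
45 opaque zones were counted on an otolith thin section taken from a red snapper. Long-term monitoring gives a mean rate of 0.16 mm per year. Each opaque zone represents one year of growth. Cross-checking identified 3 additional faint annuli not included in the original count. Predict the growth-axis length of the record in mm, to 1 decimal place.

7.7 mm

Adjusted count: 45 + 3 = 48 opaque zones.
Length ≈ 0.16 × 48 = 7.7 mm.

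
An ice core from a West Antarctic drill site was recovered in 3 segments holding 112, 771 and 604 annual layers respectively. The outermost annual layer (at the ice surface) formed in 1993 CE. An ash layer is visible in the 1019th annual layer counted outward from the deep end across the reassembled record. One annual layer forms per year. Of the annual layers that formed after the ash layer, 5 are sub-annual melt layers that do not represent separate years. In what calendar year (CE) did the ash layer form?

Total annual layers = 112 + 771 + 604 = 1487.
Between annual layer 1019 and the ice surface there are 1487 − 1019 = 468 annual layers.
Excluding 5 false annual layers: 468 − 5 = 463.
1993 − 463 = 1530 CE.

1530 CE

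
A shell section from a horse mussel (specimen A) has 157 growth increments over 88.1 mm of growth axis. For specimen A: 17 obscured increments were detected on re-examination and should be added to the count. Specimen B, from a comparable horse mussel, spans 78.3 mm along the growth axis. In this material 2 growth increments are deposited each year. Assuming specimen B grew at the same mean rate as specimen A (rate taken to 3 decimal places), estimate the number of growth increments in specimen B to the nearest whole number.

155 growth increments

Specimen A: correcting the raw count gives 157 + 17 = 174 true growth increments.
Specimen A: with 2 growth increments per year, 174 / 2 = 87 years.
A: Extension rate ≈ 88.1 / 87 = 1.013 mm/year.
B spans 78.3 / 1.013 = 77.30 years; at 2 growth increments per year that is 77.30 × 2 ≈ 155 growth increments.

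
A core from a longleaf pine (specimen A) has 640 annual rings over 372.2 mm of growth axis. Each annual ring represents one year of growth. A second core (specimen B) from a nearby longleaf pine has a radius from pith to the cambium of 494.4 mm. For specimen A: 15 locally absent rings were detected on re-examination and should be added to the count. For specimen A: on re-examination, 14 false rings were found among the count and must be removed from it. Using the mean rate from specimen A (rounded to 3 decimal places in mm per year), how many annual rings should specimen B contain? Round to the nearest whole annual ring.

Specimen A: true annual ring count = 640 − 14 + 15 = 641.
A: Extension rate ≈ 372.2 / 641 = 0.581 mm per year.
B spans 494.4 / 0.581 = 850.95 years ≈ 851 annual rings.

851 annual rings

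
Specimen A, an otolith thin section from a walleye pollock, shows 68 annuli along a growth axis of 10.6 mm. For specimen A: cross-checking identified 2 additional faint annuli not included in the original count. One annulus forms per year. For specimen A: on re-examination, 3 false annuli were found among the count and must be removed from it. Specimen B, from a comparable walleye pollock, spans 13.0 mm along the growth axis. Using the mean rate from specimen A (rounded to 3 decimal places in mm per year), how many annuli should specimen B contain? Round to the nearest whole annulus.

82 annuli

Specimen A: after corrections the count is 68 − 3 + 2 = 67 annuli.
A: 10.6 mm over 67 years gives 10.6 / 67 ≈ 0.158 mm/year.
Specimen B: 13.0 mm / 0.158 mm per year = 82.28 years ≈ 82 annuli.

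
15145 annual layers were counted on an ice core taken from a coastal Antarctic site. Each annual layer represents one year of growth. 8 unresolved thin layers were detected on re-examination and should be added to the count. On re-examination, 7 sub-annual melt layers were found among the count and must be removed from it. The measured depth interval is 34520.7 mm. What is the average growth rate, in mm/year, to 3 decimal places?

Correcting the raw count gives 15145 − 7 + 8 = 15146 true annual layers.
34520.7 mm over 15146 years gives 34520.7 / 15146 ≈ 2.279 mm/year.

2.279 mm/year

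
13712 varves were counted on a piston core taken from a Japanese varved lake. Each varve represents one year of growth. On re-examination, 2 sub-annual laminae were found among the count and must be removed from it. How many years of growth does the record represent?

13710 years

Adjusted count: 13712 − 2 = 13710 varves.
With a one-to-one varve periodicity this is 13710 years.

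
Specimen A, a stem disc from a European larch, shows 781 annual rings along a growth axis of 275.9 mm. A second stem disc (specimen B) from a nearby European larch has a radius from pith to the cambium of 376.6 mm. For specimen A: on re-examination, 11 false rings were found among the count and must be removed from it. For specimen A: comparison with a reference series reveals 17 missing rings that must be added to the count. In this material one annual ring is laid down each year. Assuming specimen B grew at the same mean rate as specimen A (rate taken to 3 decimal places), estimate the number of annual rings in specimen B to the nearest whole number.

Specimen A: adjusted count: 781 − 11 + 17 = 787 annual rings.
A: Mean rate = 275.9 mm / 787 years ≈ 0.351 mm/year.
For B, 376.6 / 0.351 = 1072.93 years ≈ 1073 annual rings.

1073 annual rings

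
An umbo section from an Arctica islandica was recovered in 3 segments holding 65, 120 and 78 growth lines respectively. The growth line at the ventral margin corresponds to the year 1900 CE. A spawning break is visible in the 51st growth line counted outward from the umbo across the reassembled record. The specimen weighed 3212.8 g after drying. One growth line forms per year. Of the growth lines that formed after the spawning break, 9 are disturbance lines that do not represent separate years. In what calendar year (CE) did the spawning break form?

1697 CE

Total growth lines = 65 + 120 + 78 = 263.
Between growth line 51 and the ventral margin there are 263 − 51 = 212 growth lines.
Excluding 9 false growth lines: 212 − 9 = 203.
The growth line at the ventral margin is 1900 CE, so the spawning break dates to 1900 − 203 = 1697 CE.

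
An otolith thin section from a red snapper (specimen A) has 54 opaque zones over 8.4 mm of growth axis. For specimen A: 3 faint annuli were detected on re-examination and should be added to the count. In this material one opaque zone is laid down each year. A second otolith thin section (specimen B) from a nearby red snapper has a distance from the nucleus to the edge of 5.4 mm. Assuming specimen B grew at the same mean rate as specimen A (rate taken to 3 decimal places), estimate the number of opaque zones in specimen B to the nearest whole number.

37 opaque zones

Specimen A: true opaque zone count = 54 + 3 = 57.
A: Extension rate ≈ 8.4 / 57 = 0.147 mm/year.
For B, 5.4 / 0.147 = 36.73 years ≈ 37 opaque zones.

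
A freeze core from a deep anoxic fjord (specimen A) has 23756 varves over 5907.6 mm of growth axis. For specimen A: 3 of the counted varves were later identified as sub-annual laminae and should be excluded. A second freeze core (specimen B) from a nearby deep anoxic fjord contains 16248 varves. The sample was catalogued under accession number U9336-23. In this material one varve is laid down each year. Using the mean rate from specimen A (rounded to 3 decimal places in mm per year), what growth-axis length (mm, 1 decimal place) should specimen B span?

Specimen A: after corrections the count is 23756 − 3 = 23753 varves.
A: 5907.6 mm over 23753 years gives 5907.6 / 23753 ≈ 0.249 mm/year.
Length of B = 0.249 × 16248 = 4045.8 mm.

4045.8 mm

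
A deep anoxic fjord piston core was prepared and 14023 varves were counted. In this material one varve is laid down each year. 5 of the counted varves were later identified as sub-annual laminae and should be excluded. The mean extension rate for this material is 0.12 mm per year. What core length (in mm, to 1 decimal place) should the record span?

True varve count = 14023 − 5 = 14018.
14018 years at 0.12 mm/year gives 0.12 × 14018 = 1682.2 mm.

1682.2 mm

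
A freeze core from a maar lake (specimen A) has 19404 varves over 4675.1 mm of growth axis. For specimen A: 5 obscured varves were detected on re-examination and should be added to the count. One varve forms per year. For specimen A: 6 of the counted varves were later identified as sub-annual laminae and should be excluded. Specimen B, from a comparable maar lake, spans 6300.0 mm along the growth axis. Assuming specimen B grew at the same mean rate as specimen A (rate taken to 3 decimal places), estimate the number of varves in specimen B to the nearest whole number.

Specimen A: after corrections the count is 19404 − 6 + 5 = 19403 varves.
A: Mean rate = 4675.1 mm / 19403 years ≈ 0.241 mm/year.
For B, 6300.0 / 0.241 = 26141.08 years ≈ 26141 varves.

26141 varves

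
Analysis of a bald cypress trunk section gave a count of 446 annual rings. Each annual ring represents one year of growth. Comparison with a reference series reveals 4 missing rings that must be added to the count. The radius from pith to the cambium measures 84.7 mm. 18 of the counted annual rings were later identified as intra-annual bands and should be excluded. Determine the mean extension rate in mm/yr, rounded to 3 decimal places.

0.196 mm/yr

Adjusted count: 446 − 18 + 4 = 432 annual rings.
84.7 mm over 432 years gives 84.7 / 432 ≈ 0.196 mm/yr.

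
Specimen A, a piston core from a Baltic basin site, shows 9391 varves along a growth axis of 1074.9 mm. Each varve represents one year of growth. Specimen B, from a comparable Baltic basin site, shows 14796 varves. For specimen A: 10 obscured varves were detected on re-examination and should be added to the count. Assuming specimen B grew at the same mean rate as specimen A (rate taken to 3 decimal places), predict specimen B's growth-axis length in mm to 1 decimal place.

Specimen A: true varve count = 9391 + 10 = 9401.
A: 1074.9 mm over 9401 years gives 1074.9 / 9401 ≈ 0.114 mm/yr.
B's length ≈ 0.114 × 14796 = 1686.7 mm.

1686.7 mm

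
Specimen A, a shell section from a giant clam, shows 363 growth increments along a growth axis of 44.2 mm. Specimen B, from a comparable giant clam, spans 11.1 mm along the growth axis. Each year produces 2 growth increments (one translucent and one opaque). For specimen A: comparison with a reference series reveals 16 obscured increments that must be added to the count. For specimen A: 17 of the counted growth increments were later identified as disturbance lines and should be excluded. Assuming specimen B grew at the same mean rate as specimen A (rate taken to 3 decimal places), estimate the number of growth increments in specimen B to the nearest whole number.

91 growth increments

Specimen A: correcting the raw count gives 363 − 17 + 16 = 362 true growth increments.
Specimen A: with 2 growth increments per year, 362 / 2 = 181 years.
A: Extension rate ≈ 44.2 / 181 = 0.244 mm/yr.
For B, 11.1 / 0.244 = 45.49 years; at 2 growth increments per year that is 45.49 × 2 ≈ 91 growth increments.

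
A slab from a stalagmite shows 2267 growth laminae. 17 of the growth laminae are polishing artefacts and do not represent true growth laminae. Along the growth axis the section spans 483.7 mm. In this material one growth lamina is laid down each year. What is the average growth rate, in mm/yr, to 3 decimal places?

After corrections the count is 2267 − 17 = 2250 growth laminae.
Mean rate = 483.7 mm / 2250 years ≈ 0.215 mm/yr.

0.215 mm/yr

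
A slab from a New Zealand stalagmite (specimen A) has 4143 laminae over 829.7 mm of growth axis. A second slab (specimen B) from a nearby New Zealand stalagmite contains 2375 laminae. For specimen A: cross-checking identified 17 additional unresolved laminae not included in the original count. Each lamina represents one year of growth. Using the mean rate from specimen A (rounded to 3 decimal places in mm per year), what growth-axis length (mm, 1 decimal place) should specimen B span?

Specimen A: true lamina count = 4143 + 17 = 4160.
A: 829.7 mm over 4160 years gives 829.7 / 4160 ≈ 0.199 mm/yr.
Length of B = 0.199 × 2375 = 472.6 mm.

472.6 mm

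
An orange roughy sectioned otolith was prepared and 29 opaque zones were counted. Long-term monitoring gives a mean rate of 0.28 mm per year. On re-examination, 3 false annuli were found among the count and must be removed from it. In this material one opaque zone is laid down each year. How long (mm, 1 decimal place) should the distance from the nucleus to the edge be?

7.3 mm

Correcting the raw count gives 29 − 3 = 26 true opaque zones.
Length ≈ 0.28 × 26 = 7.3 mm.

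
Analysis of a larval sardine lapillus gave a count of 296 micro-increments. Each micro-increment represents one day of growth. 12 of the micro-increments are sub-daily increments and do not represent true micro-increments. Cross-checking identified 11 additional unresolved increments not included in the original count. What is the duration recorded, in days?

295 days

After corrections the count is 296 − 12 + 11 = 295 micro-increments.
One micro-increment per day makes the duration 295 days.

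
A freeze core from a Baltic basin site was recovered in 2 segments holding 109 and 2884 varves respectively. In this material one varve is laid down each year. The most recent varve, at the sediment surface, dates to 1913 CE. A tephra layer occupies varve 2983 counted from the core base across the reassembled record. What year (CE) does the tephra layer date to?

1903 CE

Total varves = 109 + 2884 = 2993.
Between varve 2983 and the sediment surface there are 2993 − 2983 = 10 varves.
Counting back 10 years from 1913 CE places the tephra layer in 1913 − 10 = 1903 CE.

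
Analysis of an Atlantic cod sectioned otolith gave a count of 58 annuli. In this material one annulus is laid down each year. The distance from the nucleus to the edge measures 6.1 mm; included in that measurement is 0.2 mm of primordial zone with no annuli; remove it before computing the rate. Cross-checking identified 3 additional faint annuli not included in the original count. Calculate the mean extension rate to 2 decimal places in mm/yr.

After corrections the count is 58 + 3 = 61 annuli.
The growth record spans 6.1 − 0.2 = 5.9 mm.
5.9 mm over 61 years gives 5.9 / 61 ≈ 0.10 mm/yr.

0.10 mm/yr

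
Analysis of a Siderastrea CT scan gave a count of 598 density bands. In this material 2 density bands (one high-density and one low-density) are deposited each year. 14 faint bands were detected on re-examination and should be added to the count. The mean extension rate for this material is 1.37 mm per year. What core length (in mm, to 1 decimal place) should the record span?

419.2 mm

Correcting the raw count gives 598 + 14 = 612 true density bands.
With 2 density bands per year, 612 / 2 = 306 years.
306 years at 1.37 mm/year gives 1.37 × 306 = 419.2 mm.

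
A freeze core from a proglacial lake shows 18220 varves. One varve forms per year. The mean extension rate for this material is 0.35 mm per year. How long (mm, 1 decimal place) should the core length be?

The record spans 18220 years at 0.35 mm per year.
Predicted length = 0.35 mm/year × 18220 years = 6377.0 mm.

6377.0 mm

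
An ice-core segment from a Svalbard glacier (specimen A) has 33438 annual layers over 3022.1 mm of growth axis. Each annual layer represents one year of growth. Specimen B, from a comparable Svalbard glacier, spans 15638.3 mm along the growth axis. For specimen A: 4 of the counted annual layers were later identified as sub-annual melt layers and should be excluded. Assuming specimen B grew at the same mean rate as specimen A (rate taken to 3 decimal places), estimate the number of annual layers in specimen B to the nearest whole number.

173759 annual layers

Specimen A: after corrections the count is 33438 − 4 = 33434 annual layers.
A: Extension rate ≈ 3022.1 / 33434 = 0.090 mm/year.
Specimen B: 15638.3 mm / 0.090 mm per year = 173758.89 years ≈ 173759 annual layers.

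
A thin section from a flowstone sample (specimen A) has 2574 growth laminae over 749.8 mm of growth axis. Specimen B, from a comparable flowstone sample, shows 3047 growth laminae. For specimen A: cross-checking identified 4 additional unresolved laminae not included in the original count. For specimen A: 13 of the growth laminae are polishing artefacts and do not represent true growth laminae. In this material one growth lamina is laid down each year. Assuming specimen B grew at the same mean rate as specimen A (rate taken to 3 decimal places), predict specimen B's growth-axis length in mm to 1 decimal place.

889.7 mm

Specimen A: after corrections the count is 2574 − 13 + 4 = 2565 growth laminae.
A: Extension rate ≈ 749.8 / 2565 = 0.292 mm per year.
For B, 0.292 mm/year × 3047 years = 889.7 mm.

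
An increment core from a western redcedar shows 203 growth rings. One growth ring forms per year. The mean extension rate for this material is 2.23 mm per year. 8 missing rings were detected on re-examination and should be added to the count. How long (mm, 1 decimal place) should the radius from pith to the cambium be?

Adjusted count: 203 + 8 = 211 growth rings.
Length ≈ 2.23 × 211 = 470.5 mm.

470.5 mm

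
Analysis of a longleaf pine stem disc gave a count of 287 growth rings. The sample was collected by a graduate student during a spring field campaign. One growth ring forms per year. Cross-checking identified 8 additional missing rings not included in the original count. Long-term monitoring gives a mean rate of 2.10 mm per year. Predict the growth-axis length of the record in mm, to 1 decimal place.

619.5 mm

True growth ring count = 287 + 8 = 295.
Predicted length = 2.10 mm/year × 295 years = 619.5 mm.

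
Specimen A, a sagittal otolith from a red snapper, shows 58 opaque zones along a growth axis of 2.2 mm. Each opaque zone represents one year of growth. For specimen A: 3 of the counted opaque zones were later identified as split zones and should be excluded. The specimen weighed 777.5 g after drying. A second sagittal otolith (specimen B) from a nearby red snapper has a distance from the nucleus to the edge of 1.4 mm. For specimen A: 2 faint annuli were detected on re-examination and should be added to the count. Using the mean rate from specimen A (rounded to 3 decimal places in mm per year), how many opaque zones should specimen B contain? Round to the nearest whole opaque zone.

36 opaque zones

Specimen A: after corrections the count is 58 − 3 + 2 = 57 opaque zones.
A: 2.2 mm over 57 years gives 2.2 / 57 ≈ 0.039 mm/year.
For B, 1.4 / 0.039 = 35.90 years ≈ 36 opaque zones.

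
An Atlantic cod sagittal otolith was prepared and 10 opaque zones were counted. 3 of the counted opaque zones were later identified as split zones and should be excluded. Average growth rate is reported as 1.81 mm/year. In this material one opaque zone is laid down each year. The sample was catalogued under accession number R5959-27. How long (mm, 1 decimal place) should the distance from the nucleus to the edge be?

12.7 mm

After corrections the count is 10 − 3 = 7 opaque zones.
7 years at 1.81 mm/year gives 1.81 × 7 = 12.7 mm.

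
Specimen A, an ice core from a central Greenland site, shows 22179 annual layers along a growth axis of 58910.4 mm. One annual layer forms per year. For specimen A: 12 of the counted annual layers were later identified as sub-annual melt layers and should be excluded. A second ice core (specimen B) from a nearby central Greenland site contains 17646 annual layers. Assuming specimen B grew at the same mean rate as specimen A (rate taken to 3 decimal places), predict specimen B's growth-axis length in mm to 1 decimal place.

46903.1 mm

Specimen A: true annual layer count = 22179 − 12 = 22167.
A: 58910.4 mm over 22167 years gives 58910.4 / 22167 ≈ 2.658 mm/year.
B's length ≈ 2.658 × 17646 = 46903.1 mm.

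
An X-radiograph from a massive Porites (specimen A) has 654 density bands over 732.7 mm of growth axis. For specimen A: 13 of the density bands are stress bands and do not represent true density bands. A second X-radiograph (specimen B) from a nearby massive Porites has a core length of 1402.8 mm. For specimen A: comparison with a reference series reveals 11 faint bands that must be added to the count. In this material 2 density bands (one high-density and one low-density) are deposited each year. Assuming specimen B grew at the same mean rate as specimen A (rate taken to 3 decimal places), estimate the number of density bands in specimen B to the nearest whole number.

1248 density bands

Specimen A: true density band count = 654 − 13 + 11 = 652.
Specimen A: dividing by 2 density bands per year: 652 / 2 = 326 years.
A: Extension rate ≈ 732.7 / 326 = 2.248 mm/yr.
B spans 1402.8 / 2.248 = 624.02 years; at 2 density bands per year that is 624.02 × 2 ≈ 1248 density bands.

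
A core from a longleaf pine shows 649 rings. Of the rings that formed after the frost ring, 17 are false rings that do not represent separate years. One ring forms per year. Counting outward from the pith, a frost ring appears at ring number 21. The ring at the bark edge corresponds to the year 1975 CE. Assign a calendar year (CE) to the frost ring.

Between ring 21 and the bark edge there are 649 − 21 = 628 rings.
628 − 17 false = 611 true rings after the frost ring.
The ring at the bark edge is 1975 CE, so the frost ring dates to 1975 − 611 = 1364 CE.

1364 CE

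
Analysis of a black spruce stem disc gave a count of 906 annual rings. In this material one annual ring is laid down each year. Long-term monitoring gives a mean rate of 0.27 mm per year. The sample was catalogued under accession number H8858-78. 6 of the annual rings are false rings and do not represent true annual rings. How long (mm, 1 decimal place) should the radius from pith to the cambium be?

243.0 mm

True annual ring count = 906 − 6 = 900.
Length ≈ 0.27 × 900 = 243.0 mm.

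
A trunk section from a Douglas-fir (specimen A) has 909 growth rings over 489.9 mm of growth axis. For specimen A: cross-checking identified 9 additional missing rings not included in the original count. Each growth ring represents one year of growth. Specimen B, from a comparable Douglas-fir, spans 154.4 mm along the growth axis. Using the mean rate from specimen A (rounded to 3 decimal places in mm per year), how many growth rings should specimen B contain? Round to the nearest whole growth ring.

Specimen A: correcting the raw count gives 909 + 9 = 918 true growth rings.
A: Extension rate ≈ 489.9 / 918 = 0.534 mm per year.
B spans 154.4 / 0.534 = 289.14 years ≈ 289 growth rings.

289 growth rings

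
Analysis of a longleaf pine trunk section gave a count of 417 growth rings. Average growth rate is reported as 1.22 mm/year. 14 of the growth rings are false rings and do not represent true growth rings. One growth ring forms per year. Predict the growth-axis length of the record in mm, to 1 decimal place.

After corrections the count is 417 − 14 = 403 growth rings.
Predicted length = 1.22 mm/year × 403 years = 491.7 mm.

491.7 mm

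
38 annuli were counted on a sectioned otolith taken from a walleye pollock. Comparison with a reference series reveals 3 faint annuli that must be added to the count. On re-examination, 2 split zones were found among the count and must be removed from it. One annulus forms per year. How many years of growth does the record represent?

Correcting the raw count gives 38 − 2 + 3 = 39 true annuli.
At one annulus per year, that is 39 years.

39 yr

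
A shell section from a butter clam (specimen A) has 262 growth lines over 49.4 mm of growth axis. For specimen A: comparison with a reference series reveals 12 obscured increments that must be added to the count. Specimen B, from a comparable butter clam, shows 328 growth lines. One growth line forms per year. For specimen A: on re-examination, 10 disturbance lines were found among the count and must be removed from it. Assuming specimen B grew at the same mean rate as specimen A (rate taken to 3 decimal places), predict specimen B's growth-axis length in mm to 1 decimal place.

Specimen A: adjusted count: 262 − 10 + 12 = 264 growth lines.
A: 49.4 mm over 264 years gives 49.4 / 264 ≈ 0.187 mm/yr.
Length of B = 0.187 × 328 = 61.3 mm.

61.3 mm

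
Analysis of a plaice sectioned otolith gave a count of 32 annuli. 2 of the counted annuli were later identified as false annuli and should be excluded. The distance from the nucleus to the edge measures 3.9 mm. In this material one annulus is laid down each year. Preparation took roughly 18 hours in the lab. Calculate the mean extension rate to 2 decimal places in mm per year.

Adjusted count: 32 − 2 = 30 annuli.
3.9 mm over 30 years gives 3.9 / 30 ≈ 0.13 mm per year.

0.13 mm per year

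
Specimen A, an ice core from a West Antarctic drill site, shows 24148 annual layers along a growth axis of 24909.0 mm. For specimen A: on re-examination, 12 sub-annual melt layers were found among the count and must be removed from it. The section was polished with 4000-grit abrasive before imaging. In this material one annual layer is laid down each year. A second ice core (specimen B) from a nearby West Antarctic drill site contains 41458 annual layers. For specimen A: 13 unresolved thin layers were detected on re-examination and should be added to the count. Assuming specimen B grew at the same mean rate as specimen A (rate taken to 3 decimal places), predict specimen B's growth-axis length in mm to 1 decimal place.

Specimen A: after corrections the count is 24148 − 12 + 13 = 24149 annual layers.
A: Mean rate = 24909.0 mm / 24149 years ≈ 1.031 mm/yr.
Length of B = 1.031 × 41458 = 42743.2 mm.

42743.2 mm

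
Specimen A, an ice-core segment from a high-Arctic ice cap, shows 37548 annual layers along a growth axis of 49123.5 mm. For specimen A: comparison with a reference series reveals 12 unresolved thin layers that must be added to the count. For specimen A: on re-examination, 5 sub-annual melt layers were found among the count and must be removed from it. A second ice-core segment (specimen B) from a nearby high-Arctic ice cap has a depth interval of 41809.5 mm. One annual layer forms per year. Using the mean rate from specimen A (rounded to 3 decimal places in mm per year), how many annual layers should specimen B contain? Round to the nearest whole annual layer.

Specimen A: correcting the raw count gives 37548 − 5 + 12 = 37555 true annual layers.
A: Mean rate = 49123.5 mm / 37555 years ≈ 1.308 mm/yr.
B spans 41809.5 / 1.308 = 31964.45 years ≈ 31964 annual layers.

31964 annual layers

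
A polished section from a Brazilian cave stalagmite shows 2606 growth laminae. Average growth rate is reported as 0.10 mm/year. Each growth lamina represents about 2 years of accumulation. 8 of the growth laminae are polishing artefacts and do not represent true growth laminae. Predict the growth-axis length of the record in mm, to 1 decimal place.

Correcting the raw count gives 2606 − 8 = 2598 true growth laminae.
Multiplying by 2 years per growth lamina: 2598 × 2 = 5196 years.
Length ≈ 0.10 × 5196 = 519.6 mm.

519.6 mm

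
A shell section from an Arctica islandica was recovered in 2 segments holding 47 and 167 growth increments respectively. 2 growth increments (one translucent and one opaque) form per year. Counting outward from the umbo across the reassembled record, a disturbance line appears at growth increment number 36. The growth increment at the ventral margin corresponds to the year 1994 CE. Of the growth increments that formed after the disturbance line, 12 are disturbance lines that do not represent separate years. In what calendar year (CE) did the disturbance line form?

Total growth increments = 47 + 167 = 214.
214 − 36 = 178 growth increments lie beyond the disturbance line toward the ventral margin.
178 − 12 false = 166 true growth increments after the disturbance line.
Dividing by 2 growth increments per year: 166 / 2 = 83 years.
Counting back 83 years from 1994 CE places the disturbance line in 1994 − 83 = 1911 CE.

1911 CE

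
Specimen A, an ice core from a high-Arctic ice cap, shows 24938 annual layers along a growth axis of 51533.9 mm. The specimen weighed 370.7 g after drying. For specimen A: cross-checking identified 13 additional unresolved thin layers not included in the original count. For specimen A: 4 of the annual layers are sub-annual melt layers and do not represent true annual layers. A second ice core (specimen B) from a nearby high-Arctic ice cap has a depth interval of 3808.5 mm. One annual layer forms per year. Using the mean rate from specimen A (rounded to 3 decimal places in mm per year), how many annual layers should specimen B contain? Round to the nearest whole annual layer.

1843 annual layers

Specimen A: correcting the raw count gives 24938 − 4 + 13 = 24947 true annual layers.
A: 51533.9 mm over 24947 years gives 51533.9 / 24947 ≈ 2.066 mm/yr.
Specimen B: 3808.5 mm / 2.066 mm per year = 1843.42 years ≈ 1843 annual layers.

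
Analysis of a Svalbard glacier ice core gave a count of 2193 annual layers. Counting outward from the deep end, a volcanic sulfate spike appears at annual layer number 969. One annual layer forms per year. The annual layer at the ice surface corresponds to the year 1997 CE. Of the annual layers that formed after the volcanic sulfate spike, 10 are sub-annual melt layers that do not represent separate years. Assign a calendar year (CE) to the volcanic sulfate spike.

783 CE

Between annual layer 969 and the ice surface there are 2193 − 969 = 1224 annual layers.
1224 − 10 false = 1214 true annual layers after the volcanic sulfate spike.
1997 − 1214 = 783 CE.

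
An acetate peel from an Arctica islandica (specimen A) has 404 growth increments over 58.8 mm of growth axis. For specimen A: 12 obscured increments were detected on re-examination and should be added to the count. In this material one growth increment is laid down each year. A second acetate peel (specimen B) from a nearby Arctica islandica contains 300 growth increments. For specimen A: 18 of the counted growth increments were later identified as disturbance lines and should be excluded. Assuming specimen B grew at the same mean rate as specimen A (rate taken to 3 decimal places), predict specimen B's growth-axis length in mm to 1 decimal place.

Specimen A: true growth increment count = 404 − 18 + 12 = 398.
A: Extension rate ≈ 58.8 / 398 = 0.148 mm/year.
Length of B = 0.148 × 300 = 44.4 mm.

44.4 mm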